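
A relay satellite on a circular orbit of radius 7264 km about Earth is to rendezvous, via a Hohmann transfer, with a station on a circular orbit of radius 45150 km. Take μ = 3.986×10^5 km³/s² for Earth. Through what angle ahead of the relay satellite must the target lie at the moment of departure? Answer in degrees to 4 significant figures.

φ = 100.4°

Semi-major axis of the transfer orbit: a_t = (7264 + 45150)/2 = 26207 km.
The half-period of the transfer ellipse is t = π√(a_t³/μ) = 21111 s.
Target angular speed ω₂ = √(μ/r₂³) = 6.5809×10^-5 rad/s.
Angle swept by the target during transfer: ω₂·t = 1.3893 rad = 79.60°.
Arrival is 180° from departure on the ellipse, so φ = 180° − 79.60° = 100.4°.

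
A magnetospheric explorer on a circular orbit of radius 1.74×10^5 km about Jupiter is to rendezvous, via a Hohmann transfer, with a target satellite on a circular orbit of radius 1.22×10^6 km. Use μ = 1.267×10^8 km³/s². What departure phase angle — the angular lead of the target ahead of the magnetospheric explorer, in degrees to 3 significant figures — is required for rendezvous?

φ = 102°

The Hohmann ellipse has a_t = (r₁ + r₂)/2 = 6.970×10^5 km.
The half-period of the transfer ellipse is t = π√(a_t³/μ) = 1.6241×10^5 s.
Target angular speed ω₂ = √(μ/r₂³) = 8.3531×10^-6 rad/s.
Angle swept by the target during transfer: ω₂·t = 1.3566 rad = 77.73°.
Arrival is 180° from departure on the ellipse, so φ = 180° − 77.73° = 102°.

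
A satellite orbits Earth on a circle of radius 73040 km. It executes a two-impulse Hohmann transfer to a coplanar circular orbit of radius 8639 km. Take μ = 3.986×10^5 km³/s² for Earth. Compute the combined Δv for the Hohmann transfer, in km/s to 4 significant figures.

The Hohmann ellipse has a_t = (r₁ + r₂)/2 = 40839.5 km.
Circular speed at r₁: v₁ = √(μ/r₁) = √(3.986×10^5/73040) = 2.336 km/s.
On the transfer ellipse at r₁, v² = μ(2/r − 1/a) gives v_a = √[μ(2/r₁ − 1/a_t)] = 1.074 km/s.
First burn Δv₁ = |v_a − v₁| = 1.262 km/s.
At r₂, v₂ = √(μ/r₂) = 6.793 km/s.
Transfer-orbit speed at r₂: v_p = √[μ(2/r₂ − 1/a_t)] = 9.084 km/s.
Second burn Δv₂ = |v₂ − v_p| = 2.291 km/s.
Total Δv = Δv₁ + Δv₂ = 3.553 km/s.

Δv = 3.553 km/s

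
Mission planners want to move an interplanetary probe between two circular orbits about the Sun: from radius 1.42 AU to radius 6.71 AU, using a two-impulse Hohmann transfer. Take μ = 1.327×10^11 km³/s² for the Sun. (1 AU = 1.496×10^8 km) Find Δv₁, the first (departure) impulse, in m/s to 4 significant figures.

In km: r₁ = 1.42 × 1.496×10^8 = 2.12432×10^8 km; r₂ = 6.71 × 1.496×10^8 = 1.003816×10^9 km.
Transfer-ellipse semi-major axis a_t = (r₁ + r₂)/2 = (2.12432×10^8 + 1.003816×10^9)/2 = 6.08124×10^8 km.
On the circular orbit at r = 2.12432×10^8 km, v_c = √(μ/r) = 24.993 km/s.
Transfer-orbit speed at the same r (vis-viva, a = a_t): v_t = √[μ(2/r − 1/a_t)] = 32.111 km/s.
Δv₁ = |v_t − v_c| = |32.111 − 24.993| = 7.118 km/s.

Δv₁ = 7118 m/s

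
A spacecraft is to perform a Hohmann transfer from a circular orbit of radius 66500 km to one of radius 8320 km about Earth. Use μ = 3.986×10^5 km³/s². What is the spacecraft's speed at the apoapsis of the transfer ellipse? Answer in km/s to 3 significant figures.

v = 1.15 km/s

Transfer-ellipse semi-major axis a_t = (r₁ + r₂)/2 = (66500 + 8320)/2 = 37410 km.
The apoapsis of the transfer ellipse is at r = 66500 km.
From the vis-viva equation, v = √[μ(2/r − 1/a_t)] = 1.155 km/s.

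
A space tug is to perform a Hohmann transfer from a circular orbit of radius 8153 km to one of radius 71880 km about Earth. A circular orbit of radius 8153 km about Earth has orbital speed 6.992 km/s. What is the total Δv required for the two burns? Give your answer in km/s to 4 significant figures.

Δv = 3.671 km/s

From the circular-orbit relation v² = μ/r at r = 8153 km: μ = v²r = (6.992)² × 8153 = 3.98584×10^5 km³/s².
The Hohmann ellipse has a_t = (r₁ + r₂)/2 = 40016.5 km.
Circular speed at r₁: v₁ = √(μ/r₁) = √(3.98584×10^5/8153) = 6.992 km/s.
Transfer-orbit speed at r₁ (vis-viva equation): v_p = √[μ(2/r₁ − 1/a_t)] = 9.371 km/s.
First burn Δv₁ = |v_p − v₁| = 2.379 km/s.
At r₂, v₂ = √(μ/r₂) = 2.355 km/s.
Transfer-orbit speed at r₂: v_a = √[μ(2/r₂ − 1/a_t)] = 1.063 km/s.
Second burn Δv₂ = |v₂ − v_a| = 1.292 km/s.
Total Δv = Δv₁ + Δv₂ = 3.671 km/s.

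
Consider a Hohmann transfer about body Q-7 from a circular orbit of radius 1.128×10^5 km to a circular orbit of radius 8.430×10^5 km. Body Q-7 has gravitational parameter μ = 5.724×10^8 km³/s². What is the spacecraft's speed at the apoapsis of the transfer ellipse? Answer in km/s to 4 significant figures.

Semi-major axis of the transfer orbit: a_t = (1.128×10^5 + 8.430×10^5)/2 = 4.779×10^5 km.
At apoapsis, r = 8.430×10^5 km.
From the vis-viva equation, v = √[μ(2/r − 1/a_t)] = 12.66 km/s.

v = 12.66 km/s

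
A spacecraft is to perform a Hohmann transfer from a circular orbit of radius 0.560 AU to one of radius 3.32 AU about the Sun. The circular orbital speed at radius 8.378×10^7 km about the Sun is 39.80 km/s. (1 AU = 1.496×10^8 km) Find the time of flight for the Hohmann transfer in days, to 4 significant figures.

From the circular-orbit relation v² = μ/r at r = 8.378×10^7 km: μ = v²r = (39.80)² × 8.378×10^7 = 1.32711×10^11 km³/s².
In km: r₁ = 0.560 × 1.496×10^8 = 8.3776×10^7 km; r₂ = 3.32 × 1.496×10^8 = 4.96672×10^8 km.
Semi-major axis of the transfer orbit: a_t = (8.3776×10^7 + 4.96672×10^8)/2 = 2.90224×10^8 km.
Transfer time t = π√(a_t³/μ) = π√((2.90224×10^8)³ / 1.32711×10^11) = 4.264×10^7 s.
Converting: 4.264×10^7 s ÷ 86400 s/day = 493.5 days.

t = 493.5 days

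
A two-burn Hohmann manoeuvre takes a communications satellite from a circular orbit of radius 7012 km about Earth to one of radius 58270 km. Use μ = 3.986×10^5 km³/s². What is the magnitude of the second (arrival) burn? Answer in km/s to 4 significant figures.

Semi-major axis of the transfer orbit: a_t = (7012 + 58270)/2 = 32641 km.
Circular speed at r = 58270 km: v_c = √(μ/r) = 2.615 km/s.
Transfer-orbit speed at the same r (vis-viva, a = a_t): v_t = √[μ(2/r − 1/a_t)] = 1.212 km/s.
Δv₂ = |v_t − v_c| = |1.212 − 2.615| = 1.403 km/s.

Δv₂ = 1.403 km/s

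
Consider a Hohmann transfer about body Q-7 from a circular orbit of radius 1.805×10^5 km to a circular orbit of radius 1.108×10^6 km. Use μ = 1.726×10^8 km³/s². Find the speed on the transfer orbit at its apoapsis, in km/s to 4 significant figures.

The Hohmann ellipse has a_t = (r₁ + r₂)/2 = 6.4425×10^5 km.
At apoapsis, r = 1.108×10^6 km.
From the vis-viva equation, v = √[μ(2/r − 1/a_t)] = 6.606 km/s.

v = 6.606 km/s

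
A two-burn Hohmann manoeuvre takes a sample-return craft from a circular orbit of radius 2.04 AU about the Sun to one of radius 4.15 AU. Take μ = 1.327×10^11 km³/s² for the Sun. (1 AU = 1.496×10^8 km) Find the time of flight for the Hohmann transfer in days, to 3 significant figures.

t = 994 days

In km: r₁ = 2.04 × 1.496×10^8 = 3.05184×10^8 km; r₂ = 4.15 × 1.496×10^8 = 6.2084×10^8 km.
Semi-major axis of the transfer orbit: a_t = (3.05184×10^8 + 6.2084×10^8)/2 = 4.63012×10^8 km.
By Kepler's third law the transfer-orbit period is T = 2π√(a_t³/μ), so t = T/2 = 8.592×10^7 s.
Converting: 8.592×10^7 s ÷ 86400 s/day = 994 days.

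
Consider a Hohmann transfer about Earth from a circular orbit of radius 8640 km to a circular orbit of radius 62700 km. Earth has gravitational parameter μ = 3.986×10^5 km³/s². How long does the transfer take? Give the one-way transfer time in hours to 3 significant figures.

t = 9.31 hours

Transfer-ellipse semi-major axis a_t = (r₁ + r₂)/2 = (8640 + 62700)/2 = 35670 km.
Half the transfer-orbit period gives t = π√(a_t³/μ) = 33520 s.
Converting: 33520 s ÷ 3600 s/hour = 9.31 hours.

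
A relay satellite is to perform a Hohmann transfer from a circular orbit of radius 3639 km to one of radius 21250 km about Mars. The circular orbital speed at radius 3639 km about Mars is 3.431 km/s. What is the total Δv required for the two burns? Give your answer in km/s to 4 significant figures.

Δv = 1.704 km/s

From the circular-orbit relation v² = μ/r at r = 3639 km: μ = v²r = (3.431)² × 3639 = 42837.4 km³/s².
The Hohmann ellipse has a_t = (r₁ + r₂)/2 = 12444.5 km.
At r₁ the circular-orbit speed is v₁ = √(μ/r₁) = 3.431 km/s.
Transfer-orbit speed at r₁ (v² = μ(2/r − 1/a)): v_p = √[μ(2/r₁ − 1/a_t)] = 4.483 km/s.
First burn Δv₁ = |v_p − v₁| = 1.052 km/s.
At r₂, v₂ = √(μ/r₂) = 1.4198 km/s.
Transfer-orbit speed at r₂: v_a = √[μ(2/r₂ − 1/a_t)] = 0.76778 km/s.
Second burn Δv₂ = |v₂ − v_a| = 0.6520 km/s.
Δv = Δv₁ + Δv₂ = 1.052 + 0.6520 = 1.704 km/s.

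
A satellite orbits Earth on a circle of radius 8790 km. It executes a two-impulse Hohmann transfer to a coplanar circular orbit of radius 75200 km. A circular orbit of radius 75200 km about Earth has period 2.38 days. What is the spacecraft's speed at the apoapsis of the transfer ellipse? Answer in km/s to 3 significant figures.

From Kepler's third law T² = 4π²r³/μ at r = 75200 km, T = 2.38 days = 2.38 × 86400 s = 2.05632×10^5 s: μ = 4π²r³/T² = 3.97038×10^5 km³/s².
The Hohmann ellipse has a_t = (r₁ + r₂)/2 = 41995 km.
The apoapsis of the transfer ellipse is at r = 75200 km.
From the vis-viva equation, v = √[μ(2/r − 1/a_t)] = 1.051 km/s.

v = 1.05 km/s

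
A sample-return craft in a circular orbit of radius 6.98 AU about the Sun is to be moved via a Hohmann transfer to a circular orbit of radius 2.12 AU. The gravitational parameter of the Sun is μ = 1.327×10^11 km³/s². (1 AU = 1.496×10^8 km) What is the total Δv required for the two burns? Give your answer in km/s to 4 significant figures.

Δv = 8.458 km/s

In km: r₁ = 6.98 × 1.496×10^8 = 1.044208×10^9 km; r₂ = 2.12 × 1.496×10^8 = 3.17152×10^8 km.
Transfer-ellipse semi-major axis a_t = (r₁ + r₂)/2 = (1.044208×10^9 + 3.17152×10^8)/2 = 6.8068×10^8 km.
Circular speed at r₁: v₁ = √(μ/r₁) = √(1.327×10^11/1.044208×10^9) = 11.273 km/s.
On the transfer ellipse at r₁, v² = μ(2/r − 1/a) gives v_a = √[μ(2/r₁ − 1/a_t)] = 7.6949 km/s.
First burn Δv₁ = |v_a − v₁| = 3.578 km/s.
Circular speed at r₂: v₂ = √(μ/r₂) = 20.46 km/s.
Transfer-orbit speed at r₂: v_p = √[μ(2/r₂ − 1/a_t)] = 25.34 km/s.
Second burn Δv₂ = |v₂ − v_p| = 4.880 km/s.
Δv = Δv₁ + Δv₂ = 3.578 + 4.880 = 8.458 km/s.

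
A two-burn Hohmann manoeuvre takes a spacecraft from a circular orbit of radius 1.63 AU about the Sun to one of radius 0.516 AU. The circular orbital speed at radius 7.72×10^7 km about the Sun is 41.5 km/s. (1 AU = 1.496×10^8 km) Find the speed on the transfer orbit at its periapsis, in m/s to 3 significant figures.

v = 51200 m/s

From the circular-orbit relation v² = μ/r at r = 7.72×10^7 km: μ = v²r = (41.5)² × 7.72×10^7 = 1.32958×10^11 km³/s².
In km: r₁ = 1.63 × 1.496×10^8 = 2.43848×10^8 km; r₂ = 0.516 × 1.496×10^8 = 7.71936×10^7 km.
The Hohmann ellipse has a_t = (r₁ + r₂)/2 = 1.605208×10^8 km.
At periapsis, r = 7.71936×10^7 km.
Vis-viva: v = √[μ(2/r − 1/a_t)] = √[1.32958×10^11 × (2/7.71936×10^7 − 1/1.605208×10^8)] = 51.15 km/s.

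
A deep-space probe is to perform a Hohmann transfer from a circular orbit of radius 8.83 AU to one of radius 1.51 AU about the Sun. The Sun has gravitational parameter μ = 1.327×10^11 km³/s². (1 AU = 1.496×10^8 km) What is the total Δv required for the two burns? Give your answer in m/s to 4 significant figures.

In km: r₁ = 8.83 × 1.496×10^8 = 1.320968×10^9 km; r₂ = 1.51 × 1.496×10^8 = 2.25896×10^8 km.
Transfer-ellipse semi-major axis a_t = (r₁ + r₂)/2 = (1.320968×10^9 + 2.25896×10^8)/2 = 7.73432×10^8 km.
Circular speed at r₁: v₁ = √(μ/r₁) = √(1.327×10^11/1.320968×10^9) = 10.023 km/s.
Transfer-orbit speed at r₁ (vis-viva): v_a = √[μ(2/r₁ − 1/a_t)] = 5.4167 km/s.
First burn Δv₁ = |v_a − v₁| = 4.606 km/s.
At r₂, v₂ = √(μ/r₂) = 24.237 km/s.
Transfer-orbit speed at r₂: v_p = √[μ(2/r₂ − 1/a_t)] = 31.675 km/s.
Second burn Δv₂ = |v₂ − v_p| = 7.438 km/s.
Δv = Δv₁ + Δv₂ = 4.606 + 7.438 = 12.04 km/s.

Δv = 12040 m/s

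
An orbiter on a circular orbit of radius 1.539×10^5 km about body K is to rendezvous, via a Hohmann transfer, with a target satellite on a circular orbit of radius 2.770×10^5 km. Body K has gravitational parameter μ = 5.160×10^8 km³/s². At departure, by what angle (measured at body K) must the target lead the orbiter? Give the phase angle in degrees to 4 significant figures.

Transfer-ellipse semi-major axis a_t = (r₁ + r₂)/2 = (1.539×10^5 + 2.770×10^5)/2 = 2.1545×10^5 km.
The half-period of the transfer ellipse is t = π√(a_t³/μ) = 13830 s.
The target's mean motion on its circular orbit is ω₂ = √(μ/r₂³) = 1.558×10^-4 rad/s.
Angle swept by the target during transfer: ω₂·t = 2.155 rad = 123.47°.
The orbiter traverses 180° on the transfer ellipse, so the target must lead by 180° − 123.47° = 56.53°.

φ = 56.53°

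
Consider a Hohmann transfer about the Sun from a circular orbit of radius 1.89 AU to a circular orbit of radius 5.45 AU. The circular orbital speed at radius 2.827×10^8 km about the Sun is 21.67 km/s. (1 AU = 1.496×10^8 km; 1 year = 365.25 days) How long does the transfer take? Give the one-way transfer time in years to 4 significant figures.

From the circular-orbit relation v² = μ/r at r = 2.827×10^8 km: μ = v²r = (21.67)² × 2.827×10^8 = 1.32753×10^11 km³/s².
In km: r₁ = 1.89 × 1.496×10^8 = 2.82744×10^8 km; r₂ = 5.45 × 1.496×10^8 = 8.1532×10^8 km.
Transfer-ellipse semi-major axis a_t = (r₁ + r₂)/2 = (2.82744×10^8 + 8.1532×10^8)/2 = 5.49032×10^8 km.
By Kepler's third law the transfer-orbit period is T = 2π√(a_t³/μ), so t = T/2 = 1.1092×10^8 s.
Converting: 1.1092×10^8 s ÷ 3.15576×10^7 s/year (365.25 × 86400) = 3.515 years.

t = 3.515 years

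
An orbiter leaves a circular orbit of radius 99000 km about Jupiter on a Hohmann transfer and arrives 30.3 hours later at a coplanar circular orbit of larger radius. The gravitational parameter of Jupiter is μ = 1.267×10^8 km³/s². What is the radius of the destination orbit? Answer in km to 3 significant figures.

r₂ = 9.70×10^5 km

Transfer time t = 30.3 hours = 1.0908×10^5 s, and t = π√(a_t³/μ).
So a_t = (μ t²/π²)^(1/3) = (1.267×10^8 × (1.0908×10^5)² / π²)^(1/3) = 5.3455×10^5 km.
Since a_t = (r₁ + r₂)/2, r₂ = 2a_t − r₁ = 2×5.3455×10^5 − 99000 = 9.701×10^5 km.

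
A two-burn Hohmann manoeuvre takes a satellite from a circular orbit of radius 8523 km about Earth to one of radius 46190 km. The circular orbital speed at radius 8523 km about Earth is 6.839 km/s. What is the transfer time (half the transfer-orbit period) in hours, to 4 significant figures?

From the circular-orbit relation v² = μ/r at r = 8523 km: μ = v²r = (6.839)² × 8523 = 3.98637×10^5 km³/s².
Semi-major axis of the transfer orbit: a_t = (8523 + 46190)/2 = 27356.5 km.
Half the transfer-orbit period gives t = π√(a_t³/μ) = 22514 s.
Converting: 22514 s ÷ 3600 s/hour = 6.254 hours.

t = 6.254 hours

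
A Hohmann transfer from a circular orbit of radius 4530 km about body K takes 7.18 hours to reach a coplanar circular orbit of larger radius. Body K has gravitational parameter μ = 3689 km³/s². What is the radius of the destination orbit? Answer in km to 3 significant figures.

Transfer time t = 7.18 hours = 25848 s, and t = π√(a_t³/μ).
So a_t = (μ t²/π²)^(1/3) = (3689 × (25848)² / π²)^(1/3) = 6297.3 km.
Since a_t = (r₁ + r₂)/2, r₂ = 2a_t − r₁ = 2×6297.3 − 4530 = 8064.6 km.

r₂ = 8060 km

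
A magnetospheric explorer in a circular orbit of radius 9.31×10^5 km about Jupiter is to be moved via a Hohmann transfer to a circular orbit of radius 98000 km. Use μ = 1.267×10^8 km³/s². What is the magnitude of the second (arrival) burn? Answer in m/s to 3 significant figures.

Δv₂ = 12400 m/s

The Hohmann ellipse has a_t = (r₁ + r₂)/2 = 5.145×10^5 km.
Circular speed at r = 98000 km: v_c = √(μ/r) = 35.96 km/s.
Vis-viva on the transfer ellipse at r = 98000 km gives v_t = √[μ(2/r − 1/a_t)] = 48.37 km/s.
Δv₂ = |v_t − v_c| = |48.37 − 35.96| = 12.41 km/s.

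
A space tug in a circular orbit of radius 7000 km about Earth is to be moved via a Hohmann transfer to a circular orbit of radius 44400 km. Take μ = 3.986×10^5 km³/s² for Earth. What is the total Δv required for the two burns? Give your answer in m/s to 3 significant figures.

Δv = 3800 m/s

The Hohmann ellipse has a_t = (r₁ + r₂)/2 = 25700 km.
At r₁ the circular-orbit speed is v₁ = √(μ/r₁) = 7.546 km/s.
On the transfer ellipse at r₁, v² = μ(2/r − 1/a) gives v_p = √[μ(2/r₁ − 1/a_t)] = 9.918 km/s.
First burn Δv₁ = |v_p − v₁| = 2.372 km/s.
At r₂, v₂ = √(μ/r₂) = 2.99624 km/s.
Transfer-orbit speed at r₂: v_a = √[μ(2/r₂ − 1/a_t)] = 1.56372 km/s.
Second burn Δv₂ = |v₂ − v_a| = 1.433 km/s.
Total Δv = Δv₁ + Δv₂ = 3.805 km/s.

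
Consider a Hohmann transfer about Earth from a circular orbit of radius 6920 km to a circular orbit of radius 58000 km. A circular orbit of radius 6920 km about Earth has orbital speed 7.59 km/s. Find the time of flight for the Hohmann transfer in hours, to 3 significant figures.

From the circular-orbit relation v² = μ/r at r = 6920 km: μ = v²r = (7.59)² × 6920 = 3.98648×10^5 km³/s².
The Hohmann ellipse has a_t = (r₁ + r₂)/2 = 32460 km.
Transfer time t = π√(a_t³/μ) = π√((32460)³ / 3.98648×10^5) = 29100 s.
Converting: 29100 s ÷ 3600 s/hour = 8.08 hours.

t = 8.08 hours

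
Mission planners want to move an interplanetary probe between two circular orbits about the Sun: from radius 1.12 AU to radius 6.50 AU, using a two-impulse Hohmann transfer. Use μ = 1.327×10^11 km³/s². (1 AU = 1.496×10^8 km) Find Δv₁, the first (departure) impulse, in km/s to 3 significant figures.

In km: r₁ = 1.12 × 1.496×10^8 = 1.67552×10^8 km; r₂ = 6.50 × 1.496×10^8 = 9.724×10^8 km.
Transfer-ellipse semi-major axis a_t = (r₁ + r₂)/2 = (1.67552×10^8 + 9.724×10^8)/2 = 5.69976×10^8 km.
On the circular orbit at r = 1.67552×10^8 km, v_c = √(μ/r) = 28.142 km/s.
Vis-viva on the transfer ellipse at r = 1.67552×10^8 km gives v_t = √[μ(2/r − 1/a_t)] = 36.758 km/s.
Δv₁ = |v_t − v_c| = |36.758 − 28.142| = 8.616 km/s.

Δv₁ = 8.62 km/s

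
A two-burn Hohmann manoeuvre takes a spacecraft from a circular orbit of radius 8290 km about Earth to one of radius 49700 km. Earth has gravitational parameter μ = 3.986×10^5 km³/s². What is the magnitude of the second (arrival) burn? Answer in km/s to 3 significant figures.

Semi-major axis of the transfer orbit: a_t = (8290 + 49700)/2 = 28995 km.
On the circular orbit at r = 49700 km, v_c = √(μ/r) = 2.832 km/s.
Vis-viva on the transfer ellipse at r = 49700 km gives v_t = √[μ(2/r − 1/a_t)] = 1.514 km/s.
Δv₂ = |v_t − v_c| = |1.514 − 2.832| = 1.318 km/s.

Δv₂ = 1.32 km/s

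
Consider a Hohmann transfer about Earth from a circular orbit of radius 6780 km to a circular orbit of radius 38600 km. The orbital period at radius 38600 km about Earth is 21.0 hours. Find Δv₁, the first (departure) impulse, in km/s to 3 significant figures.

Δv₁ = 2.33 km/s

From Kepler's third law T² = 4π²r³/μ at r = 38600 km, T = 21.0 hours = 21.0 × 3600 s = 75600 s: μ = 4π²r³/T² = 3.97263×10^5 km³/s².
Semi-major axis of the transfer orbit: a_t = (6780 + 38600)/2 = 22690 km.
Circular speed at r = 6780 km: v_c = √(μ/r) = 7.655 km/s.
Vis-viva on the transfer ellipse at r = 6780 km gives v_t = √[μ(2/r − 1/a_t)] = 9.984 km/s.
Δv₁ = |v_t − v_c| = |9.984 − 7.655| = 2.329 km/s.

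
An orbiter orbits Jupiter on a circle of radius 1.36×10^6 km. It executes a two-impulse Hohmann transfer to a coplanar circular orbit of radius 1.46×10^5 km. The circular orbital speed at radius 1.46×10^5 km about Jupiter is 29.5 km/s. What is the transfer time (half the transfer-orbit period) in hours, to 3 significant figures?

t = 50.6 hours

From the circular-orbit relation v² = μ/r at r = 1.46×10^5 km: μ = v²r = (29.5)² × 1.46×10^5 = 1.27056×10^8 km³/s².
The Hohmann ellipse has a_t = (r₁ + r₂)/2 = 7.530×10^5 km.
Transfer time t = π√(a_t³/μ) = π√((7.530×10^5)³ / 1.27056×10^8) = 1.821×10^5 s.
Converting: 1.821×10^5 s ÷ 3600 s/hour = 50.6 hours.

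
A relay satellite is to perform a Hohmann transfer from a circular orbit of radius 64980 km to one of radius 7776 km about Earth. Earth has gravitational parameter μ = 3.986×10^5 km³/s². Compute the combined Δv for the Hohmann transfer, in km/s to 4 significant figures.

Δv = 3.741 km/s

The Hohmann ellipse has a_t = (r₁ + r₂)/2 = 36378 km.
Circular speed at r₁: v₁ = √(μ/r₁) = √(3.986×10^5/64980) = 2.477 km/s.
On the transfer ellipse at r₁, v² = μ(2/r − 1/a) gives v_a = √[μ(2/r₁ − 1/a_t)] = 1.145 km/s.
First burn Δv₁ = |v_a − v₁| = 1.332 km/s.
Circular speed at r₂: v₂ = √(μ/r₂) = 7.160 km/s.
Transfer-orbit speed at r₂: v_p = √[μ(2/r₂ − 1/a_t)] = 9.569 km/s.
Second burn Δv₂ = |v₂ − v_p| = 2.409 km/s.
Total Δv = Δv₁ + Δv₂ = 3.741 km/s.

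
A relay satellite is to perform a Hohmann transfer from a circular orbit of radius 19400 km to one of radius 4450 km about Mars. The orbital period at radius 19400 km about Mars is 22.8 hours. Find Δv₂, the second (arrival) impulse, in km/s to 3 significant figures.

From Kepler's third law T² = 4π²r³/μ at r = 19400 km, T = 22.8 hours = 22.8 × 3600 s = 82080 s: μ = 4π²r³/T² = 42784.9 km³/s².
The Hohmann ellipse has a_t = (r₁ + r₂)/2 = 11925 km.
On the circular orbit at r = 4450 km, v_c = √(μ/r) = 3.1007 km/s.
Transfer-orbit speed at the same r (vis-viva, a = a_t): v_t = √[μ(2/r − 1/a_t)] = 3.9549 km/s.
Δv₂ = |v_t − v_c| = |3.9549 − 3.1007| = 0.8542 km/s.

Δv₂ = 0.854 km/s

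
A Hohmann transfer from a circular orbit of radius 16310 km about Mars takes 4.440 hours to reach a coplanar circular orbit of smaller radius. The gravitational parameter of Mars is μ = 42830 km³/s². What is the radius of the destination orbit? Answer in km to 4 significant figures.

Transfer time t = 4.440 hours = 15984 s, and t = π√(a_t³/μ).
So a_t = (μ t²/π²)^(1/3) = (42830 × (15984)² / π²)^(1/3) = 10350 km.
Since a_t = (r₁ + r₂)/2, r₂ = 2a_t − r₁ = 2×10350 − 16310 = 4390 km.

r₂ = 4390 km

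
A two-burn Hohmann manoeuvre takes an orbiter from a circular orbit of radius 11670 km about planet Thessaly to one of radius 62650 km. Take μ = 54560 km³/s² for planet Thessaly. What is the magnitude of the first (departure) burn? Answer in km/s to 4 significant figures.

The Hohmann ellipse has a_t = (r₁ + r₂)/2 = 37160 km.
On the circular orbit at r = 11670 km, v_c = √(μ/r) = 2.1622 km/s.
Transfer-orbit speed at the same r (vis-viva, a = a_t): v_t = √[μ(2/r − 1/a_t)] = 2.8075 km/s.
Δv₁ = |v_t − v_c| = |2.8075 − 2.1622| = 0.6453 km/s.

Δv₁ = 0.6453 km/s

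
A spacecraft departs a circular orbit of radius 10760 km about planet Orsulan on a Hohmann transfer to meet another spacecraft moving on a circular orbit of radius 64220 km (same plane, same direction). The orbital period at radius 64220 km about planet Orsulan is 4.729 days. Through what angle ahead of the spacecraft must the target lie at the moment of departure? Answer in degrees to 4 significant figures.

φ = 99.71°

From Kepler's third law T² = 4π²r³/μ at r = 64220 km, T = 4.729 days = 4.729 × 86400 s = 4.085856×10^5 s: μ = 4π²r³/T² = 62633.2 km³/s².
Transfer-ellipse semi-major axis a_t = (r₁ + r₂)/2 = (10760 + 64220)/2 = 37490 km.
Transfer time t = π√(a_t³/μ) = 91121 s.
The target's mean motion on its circular orbit is ω₂ = √(μ/r₂³) = 1.5378×10^-5 rad/s.
Angle swept by the target during transfer: ω₂·t = 1.4013 rad = 80.29°.
Arrival is 180° from departure on the ellipse, so φ = 180° − 80.29° = 99.71°.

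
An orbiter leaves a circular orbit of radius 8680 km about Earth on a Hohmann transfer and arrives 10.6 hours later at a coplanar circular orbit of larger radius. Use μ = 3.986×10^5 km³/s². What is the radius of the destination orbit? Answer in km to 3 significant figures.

r₂ = 69100 km

Transfer time t = 10.6 hours = 38160 s, and t = π√(a_t³/μ).
So a_t = (μ t²/π²)^(1/3) = (3.986×10^5 × (38160)² / π²)^(1/3) = 38888 km.
Since a_t = (r₁ + r₂)/2, r₂ = 2a_t − r₁ = 2×38888 − 8680 = 69096 km.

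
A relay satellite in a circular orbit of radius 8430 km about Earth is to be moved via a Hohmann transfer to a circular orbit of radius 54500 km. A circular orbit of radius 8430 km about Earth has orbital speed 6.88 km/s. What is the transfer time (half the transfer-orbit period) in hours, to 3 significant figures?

From the circular-orbit relation v² = μ/r at r = 8430 km: μ = v²r = (6.88)² × 8430 = 3.99029×10^5 km³/s².
Semi-major axis of the transfer orbit: a_t = (8430 + 54500)/2 = 31465 km.
Half the transfer-orbit period gives t = π√(a_t³/μ) = 27760 s.
Converting: 27760 s ÷ 3600 s/hour = 7.71 hours.

t = 7.71 hours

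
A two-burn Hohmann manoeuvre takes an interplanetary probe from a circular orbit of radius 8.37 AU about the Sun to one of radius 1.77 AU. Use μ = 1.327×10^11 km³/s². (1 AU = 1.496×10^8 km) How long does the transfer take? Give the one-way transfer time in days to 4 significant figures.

t = 2085 days

In km: r₁ = 8.37 × 1.496×10^8 = 1.252152×10^9 km; r₂ = 1.77 × 1.496×10^8 = 2.64792×10^8 km.
Transfer-ellipse semi-major axis a_t = (r₁ + r₂)/2 = (1.252152×10^9 + 2.64792×10^8)/2 = 7.58472×10^8 km.
Half the transfer-orbit period gives t = π√(a_t³/μ) = 1.8015×10^8 s.
Converting: 1.8015×10^8 s ÷ 86400 s/day = 2085 days.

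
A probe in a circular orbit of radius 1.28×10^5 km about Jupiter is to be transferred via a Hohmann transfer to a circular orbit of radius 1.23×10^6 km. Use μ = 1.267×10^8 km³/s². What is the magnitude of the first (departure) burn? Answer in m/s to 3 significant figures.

Δv₁ = 10900 m/s

Semi-major axis of the transfer orbit: a_t = (1.280×10^5 + 1.230×10^6)/2 = 6.790×10^5 km.
On the circular orbit at r = 1.280×10^5 km, v_c = √(μ/r) = 31.46 km/s.
Vis-viva on the transfer ellipse at r = 1.280×10^5 km gives v_t = √[μ(2/r − 1/a_t)] = 42.34 km/s.
Δv₁ = |v_t − v_c| = |42.34 − 31.46| = 10.88 km/s.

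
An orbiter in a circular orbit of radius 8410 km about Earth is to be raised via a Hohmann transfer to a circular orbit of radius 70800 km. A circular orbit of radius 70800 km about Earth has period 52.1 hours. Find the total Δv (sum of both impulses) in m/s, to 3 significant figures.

From Kepler's third law T² = 4π²r³/μ at r = 70800 km, T = 52.1 hours = 52.1 × 3600 s = 1.8756×10^5 s: μ = 4π²r³/T² = 3.98271×10^5 km³/s².
Semi-major axis of the transfer orbit: a_t = (8410 + 70800)/2 = 39605 km.
At r₁ the circular-orbit speed is v₁ = √(μ/r₁) = 6.882 km/s.
On the transfer ellipse at r₁, v² = μ(2/r − 1/a) gives v_p = √[μ(2/r₁ − 1/a_t)] = 9.201 km/s.
First burn Δv₁ = |v_p − v₁| = 2.319 km/s.
Circular speed at r₂: v₂ = √(μ/r₂) = 2.372 km/s.
Transfer-orbit speed at r₂: v_a = √[μ(2/r₂ − 1/a_t)] = 1.093 km/s.
Second burn Δv₂ = |v₂ − v_a| = 1.279 km/s.
Δv = Δv₁ + Δv₂ = 2.319 + 1.279 = 3.598 km/s.

Δv = 3600 m/s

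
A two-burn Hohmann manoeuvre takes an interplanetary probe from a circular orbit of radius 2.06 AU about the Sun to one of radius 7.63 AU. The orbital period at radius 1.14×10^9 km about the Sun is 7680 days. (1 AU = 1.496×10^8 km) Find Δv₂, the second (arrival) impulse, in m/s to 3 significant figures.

From Kepler's third law T² = 4π²r³/μ at r = 1.14×10^9 km, T = 7680 days = 7680 × 86400 s = 6.63552×10^8 s: μ = 4π²r³/T² = 1.32839×10^11 km³/s².
In km: r₁ = 2.06 × 1.496×10^8 = 3.08176×10^8 km; r₂ = 7.63 × 1.496×10^8 = 1.141448×10^9 km.
Transfer-ellipse semi-major axis a_t = (r₁ + r₂)/2 = (3.08176×10^8 + 1.141448×10^9)/2 = 7.24812×10^8 km.
On the circular orbit at r = 1.141448×10^9 km, v_c = √(μ/r) = 10.788 km/s.
Transfer-orbit speed at the same r (vis-viva, a = a_t): v_t = √[μ(2/r − 1/a_t)] = 7.0343 km/s.
Δv₂ = |v_t − v_c| = |7.0343 − 10.788| = 3.754 km/s.

Δv₂ = 3750 m/s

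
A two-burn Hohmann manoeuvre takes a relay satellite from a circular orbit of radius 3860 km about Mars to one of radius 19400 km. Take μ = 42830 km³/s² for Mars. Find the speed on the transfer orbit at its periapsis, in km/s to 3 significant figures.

v = 4.30 km/s

Semi-major axis of the transfer orbit: a_t = (3860 + 19400)/2 = 11630 km.
The periapsis of the transfer ellipse is at r = 3860 km.
Applying v² = μ(2/r − 1/a_t): v = 4.302 km/s.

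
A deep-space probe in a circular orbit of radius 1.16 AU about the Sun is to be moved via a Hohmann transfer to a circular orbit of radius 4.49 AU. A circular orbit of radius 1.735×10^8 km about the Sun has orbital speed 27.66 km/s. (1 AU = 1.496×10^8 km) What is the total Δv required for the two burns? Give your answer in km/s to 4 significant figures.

Δv = 12.26 km/s

From the circular-orbit relation v² = μ/r at r = 1.735×10^8 km: μ = v²r = (27.66)² × 1.735×10^8 = 1.32741×10^11 km³/s².
In km: r₁ = 1.16 × 1.496×10^8 = 1.73536×10^8 km; r₂ = 4.49 × 1.496×10^8 = 6.71704×10^8 km.
Transfer-ellipse semi-major axis a_t = (r₁ + r₂)/2 = (1.73536×10^8 + 6.71704×10^8)/2 = 4.2262×10^8 km.
At r₁ the circular-orbit speed is v₁ = √(μ/r₁) = 27.66 km/s.
On the transfer ellipse at r₁, vis-viva gives v_p = √[μ(2/r₁ − 1/a_t)] = 34.87 km/s.
First burn Δv₁ = |v_p − v₁| = 7.210 km/s.
At r₂, v₂ = √(μ/r₂) = 14.058 km/s.
Transfer-orbit speed at r₂: v_a = √[μ(2/r₂ − 1/a_t)] = 9.0081 km/s.
Second burn Δv₂ = |v₂ − v_a| = 5.050 km/s.
Δv = Δv₁ + Δv₂ = 7.210 + 5.050 = 12.26 km/s.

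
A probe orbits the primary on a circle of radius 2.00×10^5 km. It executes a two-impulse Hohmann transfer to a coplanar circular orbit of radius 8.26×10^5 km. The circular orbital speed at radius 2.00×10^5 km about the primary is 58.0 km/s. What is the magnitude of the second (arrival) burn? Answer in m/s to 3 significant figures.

Δv₂ = 10700 m/s

From the circular-orbit relation v² = μ/r at r = 2.00×10^5 km: μ = v²r = (58.0)² × 2.00×10^5 = 6.72800×10^8 km³/s².
Transfer-ellipse semi-major axis a_t = (r₁ + r₂)/2 = (2.000×10^5 + 8.260×10^5)/2 = 5.130×10^5 km.
On the circular orbit at r = 8.260×10^5 km, v_c = √(μ/r) = 28.54 km/s.
Vis-viva on the transfer ellipse at r = 8.260×10^5 km gives v_t = √[μ(2/r − 1/a_t)] = 17.82 km/s.
Δv₂ = |v_t − v_c| = |17.82 − 28.54| = 10.72 km/s.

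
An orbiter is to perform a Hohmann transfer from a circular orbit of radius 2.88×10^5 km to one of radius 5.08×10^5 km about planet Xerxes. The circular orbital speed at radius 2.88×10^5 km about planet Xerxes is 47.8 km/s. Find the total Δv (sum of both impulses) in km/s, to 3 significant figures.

Δv = 11.6 km/s

From the circular-orbit relation v² = μ/r at r = 2.88×10^5 km: μ = v²r = (47.8)² × 2.88×10^5 = 6.58034×10^8 km³/s².
Semi-major axis of the transfer orbit: a_t = (2.880×10^5 + 5.080×10^5)/2 = 3.980×10^5 km.
At r₁ the circular-orbit speed is v₁ = √(μ/r₁) = 47.800 km/s.
Transfer-orbit speed at r₁ (vis-viva): v_p = √[μ(2/r₁ − 1/a_t)] = 54.003 km/s.
First burn Δv₁ = |v_p − v₁| = 6.203 km/s.
Circular speed at r₂: v₂ = √(μ/r₂) = 35.991 km/s.
Transfer-orbit speed at r₂: v_a = √[μ(2/r₂ − 1/a_t)] = 30.616 km/s.
Second burn Δv₂ = |v₂ − v_a| = 5.375 km/s.
Δv = Δv₁ + Δv₂ = 6.203 + 5.375 = 11.58 km/s.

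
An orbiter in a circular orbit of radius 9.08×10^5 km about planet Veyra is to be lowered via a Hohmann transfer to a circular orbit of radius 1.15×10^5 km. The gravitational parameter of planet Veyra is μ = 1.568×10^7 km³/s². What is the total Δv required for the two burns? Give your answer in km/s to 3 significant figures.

Δv = 6.07 km/s

Transfer-ellipse semi-major axis a_t = (r₁ + r₂)/2 = (9.080×10^5 + 1.150×10^5)/2 = 5.115×10^5 km.
At r₁ the circular-orbit speed is v₁ = √(μ/r₁) = 4.1556 km/s.
On the transfer ellipse at r₁, vis-viva gives v_a = √[μ(2/r₁ − 1/a_t)] = 1.9704 km/s.
First burn Δv₁ = |v_a − v₁| = 2.185 km/s.
At r₂, v₂ = √(μ/r₂) = 11.677 km/s.
Transfer-orbit speed at r₂: v_p = √[μ(2/r₂ − 1/a_t)] = 15.558 km/s.
Second burn Δv₂ = |v₂ − v_p| = 3.881 km/s.
Total Δv = Δv₁ + Δv₂ = 6.066 km/s.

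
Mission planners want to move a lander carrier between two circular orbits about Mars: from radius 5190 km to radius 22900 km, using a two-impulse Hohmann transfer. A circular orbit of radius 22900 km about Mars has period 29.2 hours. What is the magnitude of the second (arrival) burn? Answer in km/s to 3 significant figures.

Δv₂ = 0.537 km/s

From Kepler's third law T² = 4π²r³/μ at r = 22900 km, T = 29.2 hours = 29.2 × 3600 s = 1.0512×10^5 s: μ = 4π²r³/T² = 42903.8 km³/s².
Semi-major axis of the transfer orbit: a_t = (5190 + 22900)/2 = 14045 km.
Circular speed at r = 22900 km: v_c = √(μ/r) = 1.3688 km/s.
Transfer-orbit speed at the same r (vis-viva, a = a_t): v_t = √[μ(2/r − 1/a_t)] = 0.83206 km/s.
Δv₂ = |v_t − v_c| = |0.83206 − 1.3688| = 0.5367 km/s.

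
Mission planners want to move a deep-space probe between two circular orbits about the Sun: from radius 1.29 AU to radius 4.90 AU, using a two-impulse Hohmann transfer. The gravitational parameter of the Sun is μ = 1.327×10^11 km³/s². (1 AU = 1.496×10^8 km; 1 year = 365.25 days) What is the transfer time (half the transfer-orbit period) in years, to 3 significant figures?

t = 2.72 years

In km: r₁ = 1.29 × 1.496×10^8 = 1.92984×10^8 km; r₂ = 4.90 × 1.496×10^8 = 7.3304×10^8 km.
Transfer-ellipse semi-major axis a_t = (r₁ + r₂)/2 = (1.92984×10^8 + 7.3304×10^8)/2 = 4.63012×10^8 km.
By Kepler's third law the transfer-orbit period is T = 2π√(a_t³/μ), so t = T/2 = 8.592×10^7 s.
Converting: 8.592×10^7 s ÷ 3.15576×10^7 s/year (365.25 × 86400) = 2.72 years.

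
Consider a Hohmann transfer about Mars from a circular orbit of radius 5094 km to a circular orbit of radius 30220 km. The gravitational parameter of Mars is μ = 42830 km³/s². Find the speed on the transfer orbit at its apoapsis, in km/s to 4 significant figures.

Semi-major axis of the transfer orbit: a_t = (5094 + 30220)/2 = 17657 km.
The apoapsis of the transfer ellipse is at r = 30220 km.
Vis-viva: v = √[μ(2/r − 1/a_t)] = √[42830 × (2/30220 − 1/17657)] = 0.6394 km/s.

v = 0.6394 km/s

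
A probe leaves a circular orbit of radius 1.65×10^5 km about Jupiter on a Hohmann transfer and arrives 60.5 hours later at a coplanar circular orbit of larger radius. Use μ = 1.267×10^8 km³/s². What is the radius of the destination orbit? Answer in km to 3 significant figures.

Transfer time t = 60.5 hours = 2.178×10^5 s, and t = π√(a_t³/μ).
So a_t = (μ t²/π²)^(1/3) = (1.267×10^8 × (2.178×10^5)² / π²)^(1/3) = 8.4761×10^5 km.
Since a_t = (r₁ + r₂)/2, r₂ = 2a_t − r₁ = 2×8.4761×10^5 − 1.650×10^5 = 1.53022×10^6 km.

r₂ = 1.53×10^6 km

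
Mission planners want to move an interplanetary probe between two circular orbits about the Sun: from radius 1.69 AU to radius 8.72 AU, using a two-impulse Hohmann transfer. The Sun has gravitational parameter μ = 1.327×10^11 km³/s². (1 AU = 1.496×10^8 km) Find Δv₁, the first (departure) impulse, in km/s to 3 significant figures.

In km: r₁ = 1.69 × 1.496×10^8 = 2.52824×10^8 km; r₂ = 8.72 × 1.496×10^8 = 1.304512×10^9 km.
The Hohmann ellipse has a_t = (r₁ + r₂)/2 = 7.78668×10^8 km.
Circular speed at r = 2.52824×10^8 km: v_c = √(μ/r) = 22.910 km/s.
Transfer-orbit speed at the same r (vis-viva, a = a_t): v_t = √[μ(2/r − 1/a_t)] = 29.653 km/s.
Δv₁ = |v_t − v_c| = |29.653 − 22.910| = 6.743 km/s.

Δv₁ = 6.74 km/s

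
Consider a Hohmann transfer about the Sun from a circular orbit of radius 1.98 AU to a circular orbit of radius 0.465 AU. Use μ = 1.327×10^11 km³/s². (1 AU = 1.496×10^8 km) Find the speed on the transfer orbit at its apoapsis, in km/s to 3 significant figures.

v = 13.1 km/s

In km: r₁ = 1.98 × 1.496×10^8 = 2.96208×10^8 km; r₂ = 0.465 × 1.496×10^8 = 6.9564×10^7 km.
Semi-major axis of the transfer orbit: a_t = (2.96208×10^8 + 6.9564×10^7)/2 = 1.82886×10^8 km.
At apoapsis, r = 2.96208×10^8 km.
Vis-viva: v = √[μ(2/r − 1/a_t)] = √[1.327×10^11 × (2/2.96208×10^8 − 1/1.82886×10^8)] = 13.05 km/s.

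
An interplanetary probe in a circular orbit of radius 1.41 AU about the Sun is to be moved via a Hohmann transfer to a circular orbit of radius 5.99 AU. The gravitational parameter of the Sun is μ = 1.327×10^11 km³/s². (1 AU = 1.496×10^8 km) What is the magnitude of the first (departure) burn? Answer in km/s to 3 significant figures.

Δv₁ = 6.83 km/s

In km: r₁ = 1.41 × 1.496×10^8 = 2.10936×10^8 km; r₂ = 5.99 × 1.496×10^8 = 8.96104×10^8 km.
Transfer-ellipse semi-major axis a_t = (r₁ + r₂)/2 = (2.10936×10^8 + 8.96104×10^8)/2 = 5.5352×10^8 km.
Circular speed at r = 2.10936×10^8 km: v_c = √(μ/r) = 25.082 km/s.
Transfer-orbit speed at the same r (vis-viva, a = a_t): v_t = √[μ(2/r − 1/a_t)] = 31.913 km/s.
Δv₁ = |v_t − v_c| = |31.913 − 25.082| = 6.831 km/s.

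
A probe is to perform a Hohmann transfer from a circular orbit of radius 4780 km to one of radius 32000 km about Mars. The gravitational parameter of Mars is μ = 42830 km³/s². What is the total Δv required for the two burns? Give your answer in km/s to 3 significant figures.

Δv = 1.52 km/s

Transfer-ellipse semi-major axis a_t = (r₁ + r₂)/2 = (4780 + 32000)/2 = 18390 km.
At r₁ the circular-orbit speed is v₁ = √(μ/r₁) = 2.9934 km/s.
Transfer-orbit speed at r₁ (v² = μ(2/r − 1/a)): v_p = √[μ(2/r₁ − 1/a_t)] = 3.9486 km/s.
First burn Δv₁ = |v_p − v₁| = 0.9552 km/s.
At r₂, v₂ = √(μ/r₂) = 1.1569 km/s.
Transfer-orbit speed at r₂: v_a = √[μ(2/r₂ − 1/a_t)] = 0.58982 km/s.
Second burn Δv₂ = |v₂ − v_a| = 0.5671 km/s.
Δv = Δv₁ + Δv₂ = 0.9552 + 0.5671 = 1.522 km/s.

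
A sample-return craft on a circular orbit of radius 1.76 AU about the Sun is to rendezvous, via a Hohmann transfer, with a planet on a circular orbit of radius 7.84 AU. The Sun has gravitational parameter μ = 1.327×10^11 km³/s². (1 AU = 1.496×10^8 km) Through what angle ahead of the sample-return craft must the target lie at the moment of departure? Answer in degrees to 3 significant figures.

In km: r₁ = 1.76 × 1.496×10^8 = 2.63296×10^8 km; r₂ = 7.84 × 1.496×10^8 = 1.172864×10^9 km.
The Hohmann ellipse has a_t = (r₁ + r₂)/2 = 7.1808×10^8 km.
Transfer time t = π√(a_t³/μ) = 1.659×10^8 s.
The target's mean motion on its circular orbit is ω₂ = √(μ/r₂³) = 9.069×10^-9 rad/s.
Angle swept by the target during transfer: ω₂·t = 1.505 rad = 86.23°.
Arrival is 180° from departure on the ellipse, so φ = 180° − 86.23° = 93.8°.

φ = 93.8°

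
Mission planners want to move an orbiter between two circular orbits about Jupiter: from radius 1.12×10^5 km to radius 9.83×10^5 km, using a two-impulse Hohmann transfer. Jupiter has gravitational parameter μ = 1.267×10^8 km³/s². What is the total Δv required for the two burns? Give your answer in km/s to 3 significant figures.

The Hohmann ellipse has a_t = (r₁ + r₂)/2 = 5.475×10^5 km.
At r₁ the circular-orbit speed is v₁ = √(μ/r₁) = 33.634 km/s.
On the transfer ellipse at r₁, vis-viva gives v_p = √[μ(2/r₁ − 1/a_t)] = 45.068 km/s.
First burn Δv₁ = |v_p − v₁| = 11.43 km/s.
Circular speed at r₂: v₂ = √(μ/r₂) = 11.353 km/s.
Transfer-orbit speed at r₂: v_a = √[μ(2/r₂ − 1/a_t)] = 5.1349 km/s.
Second burn Δv₂ = |v₂ − v_a| = 6.218 km/s.
Δv = Δv₁ + Δv₂ = 11.43 + 6.218 = 17.65 km/s.

Δv = 17.7 km/s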